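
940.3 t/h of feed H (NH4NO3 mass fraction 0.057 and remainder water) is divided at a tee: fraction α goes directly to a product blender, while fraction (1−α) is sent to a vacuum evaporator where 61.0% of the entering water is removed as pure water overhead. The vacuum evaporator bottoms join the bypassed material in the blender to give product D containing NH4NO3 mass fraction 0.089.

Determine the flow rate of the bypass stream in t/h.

352.6 t/h

All 940.3×0.057 = 53.597 t/h of NH4NO3 reaches D, so D = 53.597/0.089 = 602.21 t/h and vapour = 338.09 t/h.
The evaporator receives (1−α)·940.3 of feed at 0.943 water and removes 0.610 of that water:
0.610×0.943×(1−α)×940.3 = 338.09
(1−α) = 338.09/540.89 = 0.6251;  α = 0.3749.
Bypass flow = 0.3749×940.3 = 352.56 t/h.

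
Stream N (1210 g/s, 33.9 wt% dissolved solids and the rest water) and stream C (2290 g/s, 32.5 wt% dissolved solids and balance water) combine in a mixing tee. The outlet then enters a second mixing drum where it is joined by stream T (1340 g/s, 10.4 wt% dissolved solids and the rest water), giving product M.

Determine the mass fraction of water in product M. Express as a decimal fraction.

0.733

Overall, product flow = 4840 g/s.
water in = 1210×0.661 + 2290×0.675 + 1340×0.896 = 3546.2 g/s.
water fraction in M = 0.733.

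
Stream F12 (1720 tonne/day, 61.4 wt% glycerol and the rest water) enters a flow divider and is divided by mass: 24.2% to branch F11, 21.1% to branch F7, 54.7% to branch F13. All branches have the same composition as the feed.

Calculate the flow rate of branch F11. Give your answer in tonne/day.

416.2 tonne/day

Branch F11 flow = 0.242×1720 = 416.24 tonne/day.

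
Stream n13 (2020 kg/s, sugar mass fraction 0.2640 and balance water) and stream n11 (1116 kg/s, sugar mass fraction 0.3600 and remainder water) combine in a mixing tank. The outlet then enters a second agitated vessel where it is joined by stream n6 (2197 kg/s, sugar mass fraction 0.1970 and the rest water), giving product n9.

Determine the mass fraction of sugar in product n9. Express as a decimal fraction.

0.2565

Overall, product flow = 5333 kg/s.
sugar in = 2020×0.264 + 1116×0.360 + 2197×0.197 = 1367.8 kg/s.
sugar fraction in n9 = 0.2565.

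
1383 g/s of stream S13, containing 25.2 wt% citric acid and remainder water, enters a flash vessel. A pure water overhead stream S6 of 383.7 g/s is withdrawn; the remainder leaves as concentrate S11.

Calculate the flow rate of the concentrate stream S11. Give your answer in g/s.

Concentrate = 1383 − 383.7 = 999.3 g/s.

999.3 g/s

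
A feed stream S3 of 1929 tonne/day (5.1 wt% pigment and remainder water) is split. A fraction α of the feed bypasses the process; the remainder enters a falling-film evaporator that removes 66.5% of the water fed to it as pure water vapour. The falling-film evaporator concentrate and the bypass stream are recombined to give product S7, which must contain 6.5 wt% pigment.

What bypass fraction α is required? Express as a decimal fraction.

All 1929×0.051 = 98.379 tonne/day of pigment reaches S7, so S7 = 98.379/0.065 = 1513.5 tonne/day and vapour = 415.48 tonne/day.
The evaporator receives (1−α)·1929 of feed at 0.949 water and removes 0.665 of that water:
0.665×0.949×(1−α)×1929 = 415.48
(1−α) = 415.48/1217.4 = 0.3413;  α = 0.6587.

0.659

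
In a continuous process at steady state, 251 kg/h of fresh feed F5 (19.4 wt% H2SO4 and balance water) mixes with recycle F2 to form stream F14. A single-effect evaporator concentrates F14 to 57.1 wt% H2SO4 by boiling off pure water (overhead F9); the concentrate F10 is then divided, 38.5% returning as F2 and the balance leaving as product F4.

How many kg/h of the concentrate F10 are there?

Overall H2SO4 balance (none leaves overhead): H2SO4 in fresh feed = H2SO4 in product, i.e. 251×0.194 = (1−0.385)·F10·0.571.
F10 = 48.694/(0.571×0.615) = 138.66 kg/h.

138.7 kg/h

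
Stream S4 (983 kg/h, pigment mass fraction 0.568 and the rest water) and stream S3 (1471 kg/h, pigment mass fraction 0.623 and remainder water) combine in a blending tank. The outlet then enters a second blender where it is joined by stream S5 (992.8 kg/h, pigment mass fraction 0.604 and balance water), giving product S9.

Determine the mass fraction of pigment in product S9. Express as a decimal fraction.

Overall, product flow = 3446.8 kg/h.
pigment in = 983×0.568 + 1471×0.623 + 992.8×0.604 = 2074.4 kg/h.
pigment fraction in S9 = 0.602.

0.602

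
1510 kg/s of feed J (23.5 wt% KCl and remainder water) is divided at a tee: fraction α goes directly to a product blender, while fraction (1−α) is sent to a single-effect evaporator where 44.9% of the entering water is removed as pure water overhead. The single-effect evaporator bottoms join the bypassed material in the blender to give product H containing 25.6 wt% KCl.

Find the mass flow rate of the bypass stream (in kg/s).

1149 kg/s

All 1510×0.235 = 354.85 kg/s of KCl reaches H, so H = 354.85/0.256 = 1386.1 kg/s and vapour = 123.87 kg/s.
The evaporator receives (1−α)·1510 of feed at 0.765 water and removes 0.449 of that water:
0.449×0.765×(1−α)×1510 = 123.87
(1−α) = 123.87/518.66 = 0.2388;  α = 0.7612.
Bypass flow = 0.7612×1510 = 1149.4 kg/s.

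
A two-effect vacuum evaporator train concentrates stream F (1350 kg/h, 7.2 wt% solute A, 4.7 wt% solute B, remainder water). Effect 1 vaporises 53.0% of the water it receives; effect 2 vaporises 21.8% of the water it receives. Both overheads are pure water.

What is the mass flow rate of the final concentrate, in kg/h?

water in feed = 1350×0.881 = 1189.3 kg/h.
After stage 1: water left = (1−0.530)×1189.3 = 558.99; stream total = 719.64 kg/h.
After stage 2: water left = (1−0.218)×558.99 = 437.13; final concentrate = 597.78 kg/h.

597.8 kg/h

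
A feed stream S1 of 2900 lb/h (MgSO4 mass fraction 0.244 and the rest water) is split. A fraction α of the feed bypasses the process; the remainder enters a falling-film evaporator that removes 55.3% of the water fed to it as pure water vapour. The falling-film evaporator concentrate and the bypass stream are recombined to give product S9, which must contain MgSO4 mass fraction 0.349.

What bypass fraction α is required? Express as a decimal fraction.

All 2900×0.244 = 707.6 lb/h of MgSO4 reaches S9, so S9 = 707.6/0.349 = 2027.5 lb/h and vapour = 872.49 lb/h.
The evaporator receives (1−α)·2900 of feed at 0.756 water and removes 0.553 of that water:
0.553×0.756×(1−α)×2900 = 872.49
(1−α) = 872.49/1212.4 = 0.7196;  α = 0.2804.

0.280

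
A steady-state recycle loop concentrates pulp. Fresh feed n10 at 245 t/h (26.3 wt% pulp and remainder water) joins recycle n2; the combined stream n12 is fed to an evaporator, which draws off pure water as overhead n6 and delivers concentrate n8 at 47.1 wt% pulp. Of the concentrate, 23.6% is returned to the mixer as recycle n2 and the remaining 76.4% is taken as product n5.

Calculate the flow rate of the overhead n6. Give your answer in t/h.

Overall pulp balance (none leaves overhead): pulp in fresh feed = pulp in product, i.e. 245×0.263 = (1−0.236)·n8·0.471.
n8 = 64.435/(0.471×0.764) = 179.06 t/h.
Recycle n2 = 0.236×179.06 = 42.259 t/h.
Combined feed n12 = 245 + 42.259 = 287.26 t/h.
Overhead n6 = n12 − n8 = 287.26 − 179.06 = 108.2 t/h.

108.2 t/h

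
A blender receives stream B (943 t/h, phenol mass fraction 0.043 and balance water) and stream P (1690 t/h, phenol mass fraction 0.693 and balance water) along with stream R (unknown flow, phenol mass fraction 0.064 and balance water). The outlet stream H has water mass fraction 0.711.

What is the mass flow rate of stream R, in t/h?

Let R be the unknown flow. Total out = 2633 + R.
water balance: 1421.3 + 0.936·R = 0.711·(2633 + R)
(0.936 − 0.711)·R = 0.711×2633 − 1421.3 = 450.78
R = 450.78 / 0.225 = 2003.5 t/h

2003 t/h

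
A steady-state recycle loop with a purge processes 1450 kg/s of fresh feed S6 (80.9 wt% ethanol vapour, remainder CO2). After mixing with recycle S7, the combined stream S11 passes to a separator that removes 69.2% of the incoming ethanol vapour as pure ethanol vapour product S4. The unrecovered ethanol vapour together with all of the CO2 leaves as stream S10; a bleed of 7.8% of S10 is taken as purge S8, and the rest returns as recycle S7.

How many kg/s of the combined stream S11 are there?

5189 kg/s

CO2 enters only via S6 and leaves only via the purge: 1450×0.191 = 0.078×(CO2 in S10), and the separator passes all CO2, so CO2 in S11 = CO2 in S10 = 3550.6 kg/s.
ethanol vapour in S11: m_A = 1450×0.809 + (1−0.078)·(1−0.692)·m_A, so m_A = 1173.1/0.7160 = 1638.3 kg/s.
S11 = 1638.3 + 3550.6 = 5188.9 kg/s.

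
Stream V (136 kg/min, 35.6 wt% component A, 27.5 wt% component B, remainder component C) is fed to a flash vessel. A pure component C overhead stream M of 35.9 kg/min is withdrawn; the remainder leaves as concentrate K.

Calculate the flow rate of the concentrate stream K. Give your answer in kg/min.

100.1 kg/min

Concentrate = 136 − 35.9 = 100.1 kg/min.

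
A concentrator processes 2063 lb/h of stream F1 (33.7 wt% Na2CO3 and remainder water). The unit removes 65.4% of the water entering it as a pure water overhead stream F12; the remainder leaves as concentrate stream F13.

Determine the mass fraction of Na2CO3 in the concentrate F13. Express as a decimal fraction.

0.5950

Na2CO3 is not removed: 2063×0.337 = 695.23 lb/h of Na2CO3 enters F13.
water entering = 2063×0.663 = 1367.8 lb/h; overhead removed = 0.654×1367.8 = 894.52 lb/h.
Concentrate = 2063 − 894.52 = 1168.5 lb/h.
Mass fraction = 695.23/1168.5 = 0.5950.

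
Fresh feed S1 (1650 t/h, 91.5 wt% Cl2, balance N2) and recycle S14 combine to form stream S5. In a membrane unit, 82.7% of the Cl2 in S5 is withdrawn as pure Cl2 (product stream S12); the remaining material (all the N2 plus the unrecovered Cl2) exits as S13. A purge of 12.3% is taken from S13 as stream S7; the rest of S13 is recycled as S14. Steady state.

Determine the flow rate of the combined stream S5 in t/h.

2920 t/h

N2 enters only via S1 and leaves only via the purge: 1650×0.085 = 0.123×(N2 in S13), and the membrane unit passes all N2, so N2 in S5 = N2 in S13 = 1140.2 t/h.
Cl2 in S5: m_A = 1650×0.915 + (1−0.123)·(1−0.827)·m_A, so m_A = 1509.8/0.8483 = 1779.8 t/h.
S5 = 1779.8 + 1140.2 = 2920 t/h.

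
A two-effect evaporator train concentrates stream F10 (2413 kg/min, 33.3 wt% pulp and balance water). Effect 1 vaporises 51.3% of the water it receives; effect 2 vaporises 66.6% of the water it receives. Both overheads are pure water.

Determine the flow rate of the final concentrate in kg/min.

water in feed = 2413×0.667 = 1609.5 kg/min.
After stage 1: water left = (1−0.513)×1609.5 = 783.81; stream total = 1587.3 kg/min.
After stage 2: water left = (1−0.666)×783.81 = 261.79; final concentrate = 1065.3 kg/min.

1065 kg/min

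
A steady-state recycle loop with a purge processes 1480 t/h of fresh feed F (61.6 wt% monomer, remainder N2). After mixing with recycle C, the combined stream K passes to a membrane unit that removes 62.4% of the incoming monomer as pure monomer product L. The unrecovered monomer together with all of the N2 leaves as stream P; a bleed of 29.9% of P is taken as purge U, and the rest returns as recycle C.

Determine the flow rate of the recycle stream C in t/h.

1659 t/h

N2 enters only via F and leaves only via the purge: 1480×0.384 = 0.299×(N2 in P), and the membrane unit passes all N2, so N2 in K = N2 in P = 1900.7 t/h.
monomer in K: m_A = 1480×0.616 + (1−0.299)·(1−0.624)·m_A, so m_A = 911.68/0.7364 = 1238 t/h.
P = (1−0.624)×1238 + 1900.7 = 2366.2 t/h.
Recycle C = (1−0.299)×2366.2 = 1658.7 t/h.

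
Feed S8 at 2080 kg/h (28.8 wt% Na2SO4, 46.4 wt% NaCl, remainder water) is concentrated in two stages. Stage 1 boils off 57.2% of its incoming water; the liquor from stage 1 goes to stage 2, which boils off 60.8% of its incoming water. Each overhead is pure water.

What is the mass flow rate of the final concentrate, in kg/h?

1651 kg/h

water in feed = 2080×0.248 = 515.84 kg/h.
After stage 1: water left = (1−0.572)×515.84 = 220.78; stream total = 1784.9 kg/h.
After stage 2: water left = (1−0.608)×220.78 = 86.546; final concentrate = 1650.7 kg/h.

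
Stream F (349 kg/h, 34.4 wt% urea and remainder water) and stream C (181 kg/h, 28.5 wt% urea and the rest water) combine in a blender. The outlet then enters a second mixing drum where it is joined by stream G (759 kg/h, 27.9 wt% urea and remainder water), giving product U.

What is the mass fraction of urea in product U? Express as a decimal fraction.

Overall, product flow = 1289 kg/h.
urea in = 349×0.344 + 181×0.285 + 759×0.279 = 383.4 kg/h.
urea fraction in U = 0.2974.

0.2974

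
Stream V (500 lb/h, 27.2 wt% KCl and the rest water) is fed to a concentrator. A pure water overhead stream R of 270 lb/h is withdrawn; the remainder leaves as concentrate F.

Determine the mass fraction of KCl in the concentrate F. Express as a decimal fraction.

0.591

KCl is not removed: 500×0.272 = 136 lb/h of KCl enters F.
Concentrate = 500 − 270 = 230 lb/h.
Mass fraction = 136/230 = 0.591.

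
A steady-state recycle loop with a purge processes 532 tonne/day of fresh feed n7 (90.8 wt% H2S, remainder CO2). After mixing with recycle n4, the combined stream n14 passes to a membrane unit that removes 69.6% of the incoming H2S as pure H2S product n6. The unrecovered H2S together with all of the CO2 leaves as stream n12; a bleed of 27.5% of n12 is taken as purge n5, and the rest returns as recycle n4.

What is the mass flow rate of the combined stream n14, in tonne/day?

CO2 enters only via n7 and leaves only via the purge: 532×0.092 = 0.275×(CO2 in n12), and the membrane unit passes all CO2, so CO2 in n14 = CO2 in n12 = 177.98 tonne/day.
H2S in n14: m_A = 532×0.908 + (1−0.275)·(1−0.696)·m_A, so m_A = 483.06/0.7796 = 619.62 tonne/day.
n14 = 619.62 + 177.98 = 797.6 tonne/day.

797.6 tonne/day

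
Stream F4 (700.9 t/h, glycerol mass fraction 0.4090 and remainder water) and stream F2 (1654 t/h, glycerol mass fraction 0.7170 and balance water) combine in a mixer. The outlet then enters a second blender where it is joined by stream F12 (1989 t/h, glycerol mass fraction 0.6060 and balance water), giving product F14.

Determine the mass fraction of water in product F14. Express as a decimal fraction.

0.3835

Overall, product flow = 4343.9 t/h.
water in = 700.9×0.591 + 1654×0.283 + 1989×0.394 = 1666 t/h.
water fraction in F14 = 0.3835.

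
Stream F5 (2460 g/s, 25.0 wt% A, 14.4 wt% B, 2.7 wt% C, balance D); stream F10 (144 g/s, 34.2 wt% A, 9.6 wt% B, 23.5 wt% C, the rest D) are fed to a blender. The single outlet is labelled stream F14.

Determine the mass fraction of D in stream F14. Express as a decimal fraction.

0.565

Total flow out = 2460 + 144 = 2604 g/s.
D in = 2460×0.579 + 144×0.327 = 1471.4 g/s.
D mass fraction in F14 = 1471.4/2604 = 0.565.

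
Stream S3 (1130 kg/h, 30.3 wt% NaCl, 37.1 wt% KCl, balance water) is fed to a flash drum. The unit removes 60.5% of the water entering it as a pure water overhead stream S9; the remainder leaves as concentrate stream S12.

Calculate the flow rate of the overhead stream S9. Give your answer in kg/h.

water entering = 1130×0.326 = 368.38 kg/h; overhead removed = 0.605×368.38 = 222.87 kg/h.

222.9 kg/h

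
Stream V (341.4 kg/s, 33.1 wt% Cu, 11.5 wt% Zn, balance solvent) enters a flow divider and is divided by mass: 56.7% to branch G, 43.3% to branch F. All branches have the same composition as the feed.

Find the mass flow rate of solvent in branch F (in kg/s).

81.9 kg/s

Branch F total = 0.433×341.4 = 147.83 kg/s.
solvent in F = 0.554×147.83 = 81.896 kg/s.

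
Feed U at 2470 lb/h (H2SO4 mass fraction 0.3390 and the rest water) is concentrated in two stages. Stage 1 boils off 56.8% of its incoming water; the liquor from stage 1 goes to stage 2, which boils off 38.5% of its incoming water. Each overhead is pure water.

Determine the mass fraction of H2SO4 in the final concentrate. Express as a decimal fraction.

0.6587

water in feed = 2470×0.661 = 1632.7 lb/h.
After stage 1: water left = (1−0.568)×1632.7 = 705.31; stream total = 1542.6 lb/h.
After stage 2: water left = (1−0.385)×705.31 = 433.77; final concentrate = 1271.1 lb/h.
H2SO4 fraction = 837.33/1271.1 = 0.6587.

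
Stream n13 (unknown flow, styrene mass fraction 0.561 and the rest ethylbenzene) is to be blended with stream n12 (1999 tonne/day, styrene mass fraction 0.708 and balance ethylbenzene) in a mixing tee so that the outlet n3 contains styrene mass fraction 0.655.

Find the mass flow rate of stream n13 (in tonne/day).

1127 tonne/day

Let n13 be the unknown flow. Total out = 1999 + n13.
styrene balance: 1415.3 + 0.561·n13 = 0.655·(1999 + n13)
(0.561 − 0.655)·n13 = 0.655×1999 − 1415.3 = -105.95
n13 = -105.95 / -0.094 = 1127.1 tonne/day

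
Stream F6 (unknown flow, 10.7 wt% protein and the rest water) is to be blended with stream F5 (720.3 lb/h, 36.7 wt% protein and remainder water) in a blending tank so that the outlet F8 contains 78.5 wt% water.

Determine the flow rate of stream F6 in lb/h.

Let F6 be the unknown flow. Total out = 720.3 + F6.
water balance: 455.95 + 0.893·F6 = 0.785·(720.3 + F6)
(0.893 − 0.785)·F6 = 0.785×720.3 − 455.95 = 109.49
F6 = 109.49 / 0.108 = 1013.8 lb/h

1014 lb/h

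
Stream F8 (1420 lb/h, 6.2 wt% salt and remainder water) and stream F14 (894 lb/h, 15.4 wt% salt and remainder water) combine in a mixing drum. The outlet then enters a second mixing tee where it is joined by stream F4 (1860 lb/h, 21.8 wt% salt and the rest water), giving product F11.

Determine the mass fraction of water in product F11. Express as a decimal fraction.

0.849

Overall, product flow = 4174 lb/h.
water in = 1420×0.938 + 894×0.846 + 1860×0.782 = 3542.8 lb/h.
water fraction in F11 = 0.849.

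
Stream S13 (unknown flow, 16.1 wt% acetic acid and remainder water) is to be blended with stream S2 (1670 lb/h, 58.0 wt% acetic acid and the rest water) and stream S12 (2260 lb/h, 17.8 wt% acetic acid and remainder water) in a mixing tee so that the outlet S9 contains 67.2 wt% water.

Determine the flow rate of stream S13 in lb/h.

Let S13 be the unknown flow. Total out = 3930 + S13.
water balance: 2559.1 + 0.839·S13 = 0.672·(3930 + S13)
(0.839 − 0.672)·S13 = 0.672×3930 − 2559.1 = 81.84
S13 = 81.84 / 0.167 = 490.06 lb/h

490.1 lb/h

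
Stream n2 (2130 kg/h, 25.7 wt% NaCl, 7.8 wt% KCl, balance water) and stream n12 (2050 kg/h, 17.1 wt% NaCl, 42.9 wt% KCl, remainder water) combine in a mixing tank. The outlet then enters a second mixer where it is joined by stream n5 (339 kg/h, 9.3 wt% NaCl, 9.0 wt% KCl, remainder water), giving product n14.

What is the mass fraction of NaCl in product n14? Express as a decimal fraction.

Overall, product flow = 4519 kg/h.
NaCl in = 2130×0.257 + 2050×0.171 + 339×0.093 = 929.49 kg/h.
NaCl fraction in n14 = 0.206.

0.206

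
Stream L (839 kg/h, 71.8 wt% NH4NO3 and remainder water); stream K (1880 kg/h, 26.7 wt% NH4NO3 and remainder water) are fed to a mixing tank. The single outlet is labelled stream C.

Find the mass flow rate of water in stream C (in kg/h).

water out = water in = 839×0.282 + 1880×0.733 = 1614.6 kg/h.

1615 kg/h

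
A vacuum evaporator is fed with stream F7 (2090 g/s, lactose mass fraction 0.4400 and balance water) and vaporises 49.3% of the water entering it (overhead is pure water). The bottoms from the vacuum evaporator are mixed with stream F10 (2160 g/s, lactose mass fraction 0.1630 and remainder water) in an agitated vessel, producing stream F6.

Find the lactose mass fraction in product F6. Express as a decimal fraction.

Vapour removed = 0.493×0.560×2090 = 577.01 g/s; concentrate = 1513 g/s.
lactose reaching the mixer = 919.6 (from concentrate) + 2160×0.163 = 1271.7 g/s.
Product flow = 1513 + 2160 = 3673 g/s; lactose fraction = 0.3462.

0.3462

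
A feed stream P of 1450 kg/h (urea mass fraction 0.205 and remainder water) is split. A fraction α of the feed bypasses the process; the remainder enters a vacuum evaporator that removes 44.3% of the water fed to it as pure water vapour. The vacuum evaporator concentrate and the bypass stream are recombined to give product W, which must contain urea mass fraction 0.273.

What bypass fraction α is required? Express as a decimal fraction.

All 1450×0.205 = 297.25 kg/h of urea reaches W, so W = 297.25/0.273 = 1088.8 kg/h and vapour = 361.17 kg/h.
The evaporator receives (1−α)·1450 of feed at 0.795 water and removes 0.443 of that water:
0.443×0.795×(1−α)×1450 = 361.17
(1−α) = 361.17/510.67 = 0.7073;  α = 0.2927.

0.293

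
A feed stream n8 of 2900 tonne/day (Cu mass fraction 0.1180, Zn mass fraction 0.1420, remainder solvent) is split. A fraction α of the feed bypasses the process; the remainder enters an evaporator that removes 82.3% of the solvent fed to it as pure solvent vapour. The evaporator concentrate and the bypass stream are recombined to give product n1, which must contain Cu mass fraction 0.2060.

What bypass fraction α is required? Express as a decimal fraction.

All 2900×0.118 = 342.2 tonne/day of Cu reaches n1, so n1 = 342.2/0.206 = 1661.2 tonne/day and vapour = 1238.8 tonne/day.
The evaporator receives (1−α)·2900 of feed at 0.740 solvent and removes 0.823 of that solvent:
0.823×0.740×(1−α)×2900 = 1238.8
(1−α) = 1238.8/1766.2 = 0.7014;  α = 0.2986.

0.299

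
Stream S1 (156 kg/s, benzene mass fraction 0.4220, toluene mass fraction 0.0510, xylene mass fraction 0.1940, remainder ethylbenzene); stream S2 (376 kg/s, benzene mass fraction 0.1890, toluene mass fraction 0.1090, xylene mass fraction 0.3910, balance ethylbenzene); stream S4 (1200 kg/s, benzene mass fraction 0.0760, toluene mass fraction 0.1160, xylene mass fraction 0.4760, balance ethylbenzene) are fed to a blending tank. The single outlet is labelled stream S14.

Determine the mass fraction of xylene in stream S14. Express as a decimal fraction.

Total flow out = 156 + 376 + 1200 = 1732 kg/s.
xylene in = 156×0.194 + 376×0.391 + 1200×0.476 = 748.48 kg/s.
xylene mass fraction in S14 = 748.48/1732 = 0.4321.

0.4321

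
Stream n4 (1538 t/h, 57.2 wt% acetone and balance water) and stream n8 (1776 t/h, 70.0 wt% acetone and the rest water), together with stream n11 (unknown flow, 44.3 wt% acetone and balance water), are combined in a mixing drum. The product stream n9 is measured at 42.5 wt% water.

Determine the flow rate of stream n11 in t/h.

1647 t/h

Let n11 be the unknown flow. Total out = 3314 + n11.
water balance: 1191.1 + 0.557·n11 = 0.425·(3314 + n11)
(0.557 − 0.425)·n11 = 0.425×3314 − 1191.1 = 217.39
n11 = 217.39 / 0.132 = 1646.9 t/h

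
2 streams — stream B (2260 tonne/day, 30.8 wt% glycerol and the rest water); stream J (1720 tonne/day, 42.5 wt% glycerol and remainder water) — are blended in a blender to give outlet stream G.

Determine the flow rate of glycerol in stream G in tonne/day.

1427 tonne/day

glycerol out = glycerol in = 2260×0.308 + 1720×0.425 = 1427.1 tonne/day.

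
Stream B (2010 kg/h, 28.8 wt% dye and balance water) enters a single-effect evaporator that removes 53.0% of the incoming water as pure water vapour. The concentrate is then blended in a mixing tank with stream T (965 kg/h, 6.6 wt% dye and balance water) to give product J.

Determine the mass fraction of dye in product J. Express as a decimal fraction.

Vapour removed = 0.530×0.712×2010 = 758.49 kg/h; concentrate = 1251.5 kg/h.
dye reaching the mixer = 578.88 (from concentrate) + 965×0.066 = 642.57 kg/h.
Product flow = 1251.5 + 965 = 2216.5 kg/h; dye fraction = 0.290.

0.290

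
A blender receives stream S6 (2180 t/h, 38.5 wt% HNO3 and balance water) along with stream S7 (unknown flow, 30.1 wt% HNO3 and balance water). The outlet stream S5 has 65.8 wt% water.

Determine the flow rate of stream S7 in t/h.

Let S7 be the unknown flow. Total out = 2180 + S7.
water balance: 1340.7 + 0.699·S7 = 0.658·(2180 + S7)
(0.699 − 0.658)·S7 = 0.658×2180 − 1340.7 = 93.74
S7 = 93.74 / 0.041 = 2286.3 t/h

2286 t/h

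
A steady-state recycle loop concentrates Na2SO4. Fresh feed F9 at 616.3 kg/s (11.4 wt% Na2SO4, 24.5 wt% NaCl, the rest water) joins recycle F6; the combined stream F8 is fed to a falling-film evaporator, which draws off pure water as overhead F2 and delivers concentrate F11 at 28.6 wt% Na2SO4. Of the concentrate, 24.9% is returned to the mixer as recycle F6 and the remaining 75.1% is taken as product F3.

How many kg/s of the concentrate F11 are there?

Overall Na2SO4 balance (none leaves overhead): Na2SO4 in fresh feed = Na2SO4 in product, i.e. 616.3×0.114 = (1−0.249)·F11·0.286.
F11 = 70.258/(0.286×0.751) = 327.11 kg/s.

327.1 kg/s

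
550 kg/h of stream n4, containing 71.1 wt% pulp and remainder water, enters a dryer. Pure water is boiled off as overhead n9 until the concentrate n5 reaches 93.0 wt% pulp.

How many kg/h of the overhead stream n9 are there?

pulp is conserved: 550×0.711 = 391.05 kg/h all reports to the concentrate.
Concentrate = 391.05/(target fraction) = 420.48 kg/h.
Overhead = 550 − 420.48 = 129.52 kg/h.

129.5 kg/h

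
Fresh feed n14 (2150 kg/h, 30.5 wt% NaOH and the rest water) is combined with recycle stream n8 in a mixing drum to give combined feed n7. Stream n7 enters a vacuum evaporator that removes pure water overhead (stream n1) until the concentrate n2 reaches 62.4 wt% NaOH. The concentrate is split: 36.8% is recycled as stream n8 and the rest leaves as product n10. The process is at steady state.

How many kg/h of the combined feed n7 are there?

Overall NaOH balance (none leaves overhead): NaOH in fresh feed = NaOH in product, i.e. 2150×0.305 = (1−0.368)·n2·0.624.
n2 = 655.75/(0.624×0.632) = 1662.8 kg/h.
Recycle n8 = 0.368×1662.8 = 611.91 kg/h.
Combined feed n7 = 2150 + 611.91 = 2761.9 kg/h.

2762 kg/h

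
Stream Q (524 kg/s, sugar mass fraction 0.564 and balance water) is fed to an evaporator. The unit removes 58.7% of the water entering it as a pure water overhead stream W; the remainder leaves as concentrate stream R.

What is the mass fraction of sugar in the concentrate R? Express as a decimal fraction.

sugar is not removed: 524×0.564 = 295.54 kg/s of sugar enters R.
water entering = 524×0.436 = 228.46 kg/s; overhead removed = 0.587×228.46 = 134.11 kg/s.
Concentrate = 524 − 134.11 = 389.89 kg/s.
Mass fraction = 295.54/389.89 = 0.758.

0.758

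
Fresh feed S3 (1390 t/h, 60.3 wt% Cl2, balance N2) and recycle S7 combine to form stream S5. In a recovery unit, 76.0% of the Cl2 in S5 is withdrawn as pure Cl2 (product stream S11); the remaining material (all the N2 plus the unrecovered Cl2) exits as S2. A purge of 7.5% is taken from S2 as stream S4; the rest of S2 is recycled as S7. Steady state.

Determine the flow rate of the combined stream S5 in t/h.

N2 enters only via S3 and leaves only via the purge: 1390×0.397 = 0.075×(N2 in S2), and the recovery unit passes all N2, so N2 in S5 = N2 in S2 = 7357.7 t/h.
Cl2 in S5: m_A = 1390×0.603 + (1−0.075)·(1−0.760)·m_A, so m_A = 838.17/0.7780 = 1077.3 t/h.
S5 = 1077.3 + 7357.7 = 8435.1 t/h.

8435 t/h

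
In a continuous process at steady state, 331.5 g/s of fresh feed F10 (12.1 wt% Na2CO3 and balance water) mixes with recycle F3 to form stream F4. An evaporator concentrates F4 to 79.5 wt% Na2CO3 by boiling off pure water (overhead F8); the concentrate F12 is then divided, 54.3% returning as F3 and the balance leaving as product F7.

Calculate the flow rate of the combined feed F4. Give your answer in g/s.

391.4 g/s

Overall Na2CO3 balance (none leaves overhead): Na2CO3 in fresh feed = Na2CO3 in product, i.e. 331.5×0.121 = (1−0.543)·F12·0.795.
F12 = 40.111/(0.795×0.457) = 110.4 g/s.
Recycle F3 = 0.543×110.4 = 59.949 g/s.
Combined feed F4 = 331.5 + 59.949 = 391.45 g/s.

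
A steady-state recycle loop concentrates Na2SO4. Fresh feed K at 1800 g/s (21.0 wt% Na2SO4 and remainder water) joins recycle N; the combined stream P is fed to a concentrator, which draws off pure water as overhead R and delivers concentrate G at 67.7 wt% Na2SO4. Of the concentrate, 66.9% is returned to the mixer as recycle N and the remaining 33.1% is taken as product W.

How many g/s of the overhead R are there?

1242 g/s

Overall Na2SO4 balance (none leaves overhead): Na2SO4 in fresh feed = Na2SO4 in product, i.e. 1800×0.210 = (1−0.669)·G·0.677.
G = 378/(0.677×0.331) = 1686.8 g/s.
Recycle N = 0.669×1686.8 = 1128.5 g/s.
Combined feed P = 1800 + 1128.5 = 2928.5 g/s.
Overhead R = P − G = 2928.5 − 1686.8 = 1241.7 g/s.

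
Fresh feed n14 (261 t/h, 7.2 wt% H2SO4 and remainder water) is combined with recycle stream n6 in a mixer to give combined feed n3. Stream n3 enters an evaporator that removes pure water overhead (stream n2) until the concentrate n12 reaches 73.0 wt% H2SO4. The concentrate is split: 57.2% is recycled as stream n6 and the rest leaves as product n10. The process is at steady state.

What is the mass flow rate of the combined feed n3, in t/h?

Overall H2SO4 balance (none leaves overhead): H2SO4 in fresh feed = H2SO4 in product, i.e. 261×0.072 = (1−0.572)·n12·0.730.
n12 = 18.792/(0.730×0.428) = 60.146 t/h.
Recycle n6 = 0.572×60.146 = 34.403 t/h.
Combined feed n3 = 261 + 34.403 = 295.4 t/h.

295.4 t/h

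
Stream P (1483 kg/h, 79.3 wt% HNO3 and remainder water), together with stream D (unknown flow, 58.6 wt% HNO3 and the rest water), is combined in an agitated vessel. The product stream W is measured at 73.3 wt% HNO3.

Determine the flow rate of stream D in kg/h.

Let D be the unknown flow. Total out = 1483 + D.
HNO3 balance: 1176 + 0.586·D = 0.733·(1483 + D)
(0.586 − 0.733)·D = 0.733×1483 − 1176 = -88.98
D = -88.98 / -0.147 = 605.31 kg/h

605.3 kg/h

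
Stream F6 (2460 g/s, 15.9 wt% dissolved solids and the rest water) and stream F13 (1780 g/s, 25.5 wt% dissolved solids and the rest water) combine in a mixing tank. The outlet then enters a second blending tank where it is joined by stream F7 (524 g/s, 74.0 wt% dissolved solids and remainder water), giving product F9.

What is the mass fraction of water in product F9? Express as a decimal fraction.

Overall, product flow = 4764 g/s.
water in = 2460×0.841 + 1780×0.745 + 524×0.260 = 3531.2 g/s.
water fraction in F9 = 0.741.

0.741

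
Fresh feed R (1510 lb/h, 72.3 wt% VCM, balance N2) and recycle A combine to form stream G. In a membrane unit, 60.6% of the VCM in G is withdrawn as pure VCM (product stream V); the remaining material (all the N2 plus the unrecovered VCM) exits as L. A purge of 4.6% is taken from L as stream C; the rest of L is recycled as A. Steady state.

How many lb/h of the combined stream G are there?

10840 lb/h

N2 enters only via R and leaves only via the purge: 1510×0.277 = 0.046×(N2 in L), and the membrane unit passes all N2, so N2 in G = N2 in L = 9092.8 lb/h.
VCM in G: m_A = 1510×0.723 + (1−0.046)·(1−0.606)·m_A, so m_A = 1091.7/0.6241 = 1749.2 lb/h.
G = 1749.2 + 9092.8 = 10842 lb/h.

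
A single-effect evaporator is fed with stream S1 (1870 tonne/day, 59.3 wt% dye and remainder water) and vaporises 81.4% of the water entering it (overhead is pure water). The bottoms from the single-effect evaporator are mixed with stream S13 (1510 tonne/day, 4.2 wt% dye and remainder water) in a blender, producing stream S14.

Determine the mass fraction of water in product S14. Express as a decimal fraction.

Vapour removed = 0.814×0.407×1870 = 619.53 tonne/day; concentrate = 1250.5 tonne/day.
water reaching the mixer = 141.56 (from concentrate) + 1510×0.958 = 1588.1 tonne/day.
Product flow = 1250.5 + 1510 = 2760.5 tonne/day; water fraction = 0.575.

0.575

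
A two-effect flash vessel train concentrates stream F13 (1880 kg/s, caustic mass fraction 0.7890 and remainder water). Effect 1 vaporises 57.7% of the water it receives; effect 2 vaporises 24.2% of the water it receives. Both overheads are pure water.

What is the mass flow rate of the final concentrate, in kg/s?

1611 kg/s

water in feed = 1880×0.211 = 396.68 kg/s.
After stage 1: water left = (1−0.577)×396.68 = 167.8; stream total = 1651.1 kg/s.
After stage 2: water left = (1−0.242)×167.8 = 127.19; final concentrate = 1610.5 kg/s.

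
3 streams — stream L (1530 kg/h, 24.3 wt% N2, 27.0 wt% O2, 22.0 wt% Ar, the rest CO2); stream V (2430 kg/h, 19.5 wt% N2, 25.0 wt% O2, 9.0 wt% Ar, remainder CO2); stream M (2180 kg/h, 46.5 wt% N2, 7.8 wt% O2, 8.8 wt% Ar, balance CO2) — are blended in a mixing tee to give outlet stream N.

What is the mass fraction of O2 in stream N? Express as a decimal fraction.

Total flow out = 1530 + 2430 + 2180 = 6140 kg/h.
O2 in = 1530×0.270 + 2430×0.250 + 2180×0.078 = 1190.6 kg/h.
O2 mass fraction in N = 1190.6/6140 = 0.194.

0.194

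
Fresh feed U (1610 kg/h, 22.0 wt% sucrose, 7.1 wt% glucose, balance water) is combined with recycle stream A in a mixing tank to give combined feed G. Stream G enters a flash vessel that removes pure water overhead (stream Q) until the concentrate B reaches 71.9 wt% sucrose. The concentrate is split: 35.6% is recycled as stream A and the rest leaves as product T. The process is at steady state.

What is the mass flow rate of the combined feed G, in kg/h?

1882 kg/h

Overall sucrose balance (none leaves overhead): sucrose in fresh feed = sucrose in product, i.e. 1610×0.220 = (1−0.356)·B·0.719.
B = 354.2/(0.719×0.644) = 764.95 kg/h.
Recycle A = 0.356×764.95 = 272.32 kg/h.
Combined feed G = 1610 + 272.32 = 1882.3 kg/h.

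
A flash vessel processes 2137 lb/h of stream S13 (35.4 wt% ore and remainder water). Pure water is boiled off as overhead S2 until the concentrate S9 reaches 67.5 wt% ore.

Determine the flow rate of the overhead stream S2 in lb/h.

ore is conserved: 2137×0.354 = 756.5 lb/h all reports to the concentrate.
Concentrate = 756.5/(target fraction) = 1120.7 lb/h.
Overhead = 2137 − 1120.7 = 1016.3 lb/h.

1016 lb/h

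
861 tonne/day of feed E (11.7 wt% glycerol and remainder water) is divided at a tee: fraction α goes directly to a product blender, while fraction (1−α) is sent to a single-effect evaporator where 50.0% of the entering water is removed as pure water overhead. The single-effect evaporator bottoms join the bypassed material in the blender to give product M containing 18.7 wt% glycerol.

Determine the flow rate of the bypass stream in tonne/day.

All 861×0.117 = 100.74 tonne/day of glycerol reaches M, so M = 100.74/0.187 = 538.7 tonne/day and vapour = 322.3 tonne/day.
The evaporator receives (1−α)·861 of feed at 0.883 water and removes 0.500 of that water:
0.500×0.883×(1−α)×861 = 322.3
(1−α) = 322.3/380.13 = 0.8479;  α = 0.1521.
Bypass flow = 0.1521×861 = 130.99 tonne/day.

131 tonne/day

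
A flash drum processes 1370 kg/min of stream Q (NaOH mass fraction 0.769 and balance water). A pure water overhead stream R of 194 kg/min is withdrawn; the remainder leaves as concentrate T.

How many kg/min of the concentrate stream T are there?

Concentrate = 1370 − 194 = 1176 kg/min.

1176 kg/min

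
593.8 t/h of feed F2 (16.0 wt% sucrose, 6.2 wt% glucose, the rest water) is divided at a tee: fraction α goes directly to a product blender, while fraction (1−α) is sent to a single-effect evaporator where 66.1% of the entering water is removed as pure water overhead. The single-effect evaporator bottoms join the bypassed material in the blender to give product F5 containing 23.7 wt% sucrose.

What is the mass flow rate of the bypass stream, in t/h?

All 593.8×0.160 = 95.008 t/h of sucrose reaches F5, so F5 = 95.008/0.237 = 400.88 t/h and vapour = 192.92 t/h.
The evaporator receives (1−α)·593.8 of feed at 0.778 water and removes 0.661 of that water:
0.661×0.778×(1−α)×593.8 = 192.92
(1−α) = 192.92/305.37 = 0.6318;  α = 0.3682.
Bypass flow = 0.3682×593.8 = 218.65 t/h.

218.7 t/h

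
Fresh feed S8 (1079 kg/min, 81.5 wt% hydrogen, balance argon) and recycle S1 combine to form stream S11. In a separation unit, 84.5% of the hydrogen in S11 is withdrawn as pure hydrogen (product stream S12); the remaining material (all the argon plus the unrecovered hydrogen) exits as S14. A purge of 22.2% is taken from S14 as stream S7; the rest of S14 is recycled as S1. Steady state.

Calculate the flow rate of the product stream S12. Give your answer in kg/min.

hydrogen in S11: m_A = 1079×0.815 + (1−0.222)·(1−0.845)·m_A, so m_A = 879.38/0.8794 = 999.97 kg/min.
Product S12 = 0.845×999.97 = 844.98 kg/min.

845 kg/min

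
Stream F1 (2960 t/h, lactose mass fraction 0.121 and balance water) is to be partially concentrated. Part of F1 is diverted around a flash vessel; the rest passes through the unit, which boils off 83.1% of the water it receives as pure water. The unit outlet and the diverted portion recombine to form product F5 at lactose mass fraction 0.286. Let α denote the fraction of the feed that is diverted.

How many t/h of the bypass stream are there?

622.1 t/h

All 2960×0.121 = 358.16 t/h of lactose reaches F5, so F5 = 358.16/0.286 = 1252.3 t/h and vapour = 1707.7 t/h.
The evaporator receives (1−α)·2960 of feed at 0.879 water and removes 0.831 of that water:
0.831×0.879×(1−α)×2960 = 1707.7
(1−α) = 1707.7/2162.1 = 0.7898;  α = 0.2102.
Bypass flow = 0.2102×2960 = 622.13 t/h.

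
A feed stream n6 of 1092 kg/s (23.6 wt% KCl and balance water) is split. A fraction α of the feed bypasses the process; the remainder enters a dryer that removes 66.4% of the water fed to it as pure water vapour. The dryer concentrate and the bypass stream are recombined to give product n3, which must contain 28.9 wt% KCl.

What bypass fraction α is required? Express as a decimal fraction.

0.638

All 1092×0.236 = 257.71 kg/s of KCl reaches n3, so n3 = 257.71/0.289 = 891.74 kg/s and vapour = 200.26 kg/s.
The evaporator receives (1−α)·1092 of feed at 0.764 water and removes 0.664 of that water:
0.664×0.764×(1−α)×1092 = 200.26
(1−α) = 200.26/553.97 = 0.3615;  α = 0.6385.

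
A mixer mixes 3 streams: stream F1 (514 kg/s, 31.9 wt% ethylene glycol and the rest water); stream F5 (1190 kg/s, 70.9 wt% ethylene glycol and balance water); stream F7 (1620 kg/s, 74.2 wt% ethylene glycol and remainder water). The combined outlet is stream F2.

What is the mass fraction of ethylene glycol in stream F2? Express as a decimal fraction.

Total flow out = 514 + 1190 + 1620 = 3324 kg/s.
ethylene glycol in = 514×0.319 + 1190×0.709 + 1620×0.742 = 2209.7 kg/s.
ethylene glycol mass fraction in F2 = 2209.7/3324 = 0.665.

0.665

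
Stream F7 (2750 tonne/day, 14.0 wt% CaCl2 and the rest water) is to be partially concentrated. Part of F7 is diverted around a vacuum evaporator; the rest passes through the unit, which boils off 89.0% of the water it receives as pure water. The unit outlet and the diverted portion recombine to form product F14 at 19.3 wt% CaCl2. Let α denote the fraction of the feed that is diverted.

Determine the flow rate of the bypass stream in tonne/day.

All 2750×0.140 = 385 tonne/day of CaCl2 reaches F14, so F14 = 385/0.193 = 1994.8 tonne/day and vapour = 755.18 tonne/day.
The evaporator receives (1−α)·2750 of feed at 0.860 water and removes 0.890 of that water:
0.890×0.860×(1−α)×2750 = 755.18
(1−α) = 755.18/2104.8 = 0.3588;  α = 0.6412.
Bypass flow = 0.6412×2750 = 1763.4 tonne/day.

1763 tonne/day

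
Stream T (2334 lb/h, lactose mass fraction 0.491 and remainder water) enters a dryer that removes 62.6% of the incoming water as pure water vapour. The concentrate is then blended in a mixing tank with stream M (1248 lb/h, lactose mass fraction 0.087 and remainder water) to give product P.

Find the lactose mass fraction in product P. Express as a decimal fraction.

0.442

Vapour removed = 0.626×0.509×2334 = 743.69 lb/h; concentrate = 1590.3 lb/h.
lactose reaching the mixer = 1146 (from concentrate) + 1248×0.087 = 1254.6 lb/h.
Product flow = 1590.3 + 1248 = 2838.3 lb/h; lactose fraction = 0.442.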